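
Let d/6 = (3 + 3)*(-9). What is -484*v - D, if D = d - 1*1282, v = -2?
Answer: 2574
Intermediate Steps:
d = -324 (d = 6*((3 + 3)*(-9)) = 6*(6*(-9)) = 6*(-54) = -324)
D = -1606 (D = -324 - 1*1282 = -324 - 1282 = -1606)
-484*v - D = -484*(-2) - 1*(-1606) = 968 + 1606 = 2574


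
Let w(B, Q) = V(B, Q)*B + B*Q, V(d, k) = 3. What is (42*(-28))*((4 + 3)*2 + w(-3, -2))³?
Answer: -1565256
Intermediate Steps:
w(B, Q) = 3*B + B*Q
(42*(-28))*((4 + 3)*2 + w(-3, -2))³ = (42*(-28))*((4 + 3)*2 - 3*(3 - 2))³ = -1176*(7*2 - 3*1)³ = -1176*(14 - 3)³ = -1176*11³ = -1176*1331 = -1565256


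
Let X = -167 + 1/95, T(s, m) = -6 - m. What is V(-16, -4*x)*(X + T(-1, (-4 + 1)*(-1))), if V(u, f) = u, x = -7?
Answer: 267504/95 ≈ 2815.8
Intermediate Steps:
X = -15864/95 (X = -167 + 1/95 = -15864/95 ≈ -166.99)
V(-16, -4*x)*(X + T(-1, (-4 + 1)*(-1))) = -16*(-15864/95 + (-6 - (-4 + 1)*(-1))) = -16*(-15864/95 + (-6 - (-3)*(-1))) = -16*(-15864/95 + (-6 - 1*3)) = -16*(-15864/95 + (-6 - 3)) = -16*(-15864/95 - 9) = -16*(-16719/95) = 267504/95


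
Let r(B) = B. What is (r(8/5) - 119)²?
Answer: 344569/25 ≈ 13783.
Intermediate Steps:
(r(8/5) - 119)² = (8/5 - 119)² = (-587/5)² = 344569/25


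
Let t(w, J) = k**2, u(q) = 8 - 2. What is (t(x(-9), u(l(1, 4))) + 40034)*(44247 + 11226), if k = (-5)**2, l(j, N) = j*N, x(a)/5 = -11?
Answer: 2255476707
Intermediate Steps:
x(a) = -55 (x(a) = 5*(-11) = -55)
l(j, N) = N*j
u(q) = 6
k = 25
t(w, J) = 625 (t(w, J) = 25**2 = 625)
(t(x(-9), u(l(1, 4))) + 40034)*(44247 + 11226) = (625 + 40034)*(44247 + 11226) = 40659*55473 = 2255476707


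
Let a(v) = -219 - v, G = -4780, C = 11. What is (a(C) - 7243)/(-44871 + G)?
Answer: 7473/49651 ≈ 0.15051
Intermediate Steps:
(a(C) - 7243)/(-44871 + G) = ((-219 - 1*11) - 7243)/(-44871 - 4780) = ((-219 - 11) - 7243)/(-49651) = (-230 - 7243)*(-1/49651) = -7473*(-1/49651) = 7473/49651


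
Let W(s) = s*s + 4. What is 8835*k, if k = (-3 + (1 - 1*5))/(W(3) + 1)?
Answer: -8835/2 ≈ -4417.5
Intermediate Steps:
W(s) = 4 + s² (W(s) = s² + 4 = 4 + s²)
k = -½ (k = (-3 + (1 - 1*5))/((4 + 3²) + 1) = (-3 + (1 - 5))/((4 + 9) + 1) = (-3 - 4)/(13 + 1) = -7/14 = -7*1/14 = -½ ≈ -0.50000)
8835*k = 8835*(-½) = -8835/2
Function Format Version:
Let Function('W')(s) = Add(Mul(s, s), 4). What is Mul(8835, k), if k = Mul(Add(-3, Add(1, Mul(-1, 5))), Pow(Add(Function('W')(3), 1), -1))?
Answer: Rational(-8835, 2) ≈ -4417.5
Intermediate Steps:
Function('W')(s) = Add(4, Pow(s, 2)) (Function('W')(s) = Add(Pow(s, 2), 4) = Add(4, Pow(s, 2)))
k = Rational(-1, 2) (k = Mul(Add(-3, Add(1, Mul(-1, 5))), Pow(Add(Add(4, Pow(3, 2)), 1), -1)) = Mul(Add(-3, Add(1, -5)), Pow(Add(Add(4, 9), 1), -1)) = Mul(Add(-3, -4), Pow(Add(13, 1), -1)) = Mul(-7, Pow(14, -1)) = Mul(-7, Rational(1, 14)) = Rational(-1, 2) ≈ -0.50000)
Mul(8835, k) = Mul(8835, Rational(-1, 2)) = Rational(-8835, 2)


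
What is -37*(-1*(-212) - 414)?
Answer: 7474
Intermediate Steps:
-37*(-1*(-212) - 414) = -37*(212 - 414) = -37*(-202) = 7474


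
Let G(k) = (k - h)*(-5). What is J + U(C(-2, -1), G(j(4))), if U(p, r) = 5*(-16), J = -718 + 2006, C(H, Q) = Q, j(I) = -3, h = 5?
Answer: 1208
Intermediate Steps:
G(k) = 25 - 5*k (G(k) = (k - 1*5)*(-5) = (k - 5)*(-5) = (-5 + k)*(-5) = 25 - 5*k)
J = 1288
U(p, r) = -80
J + U(C(-2, -1), G(j(4))) = 1288 - 80 = 1208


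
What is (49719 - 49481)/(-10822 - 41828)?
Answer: -119/26325 ≈ -0.0045204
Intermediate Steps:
(49719 - 49481)/(-10822 - 41828) = 238/(-52650) = 238*(-1/52650) = -119/26325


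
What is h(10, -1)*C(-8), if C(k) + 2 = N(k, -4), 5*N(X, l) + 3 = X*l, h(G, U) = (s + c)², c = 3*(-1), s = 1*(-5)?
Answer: 1216/5 ≈ 243.20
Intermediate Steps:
s = -5
c = -3
h(G, U) = 64 (h(G, U) = (-5 - 3)² = (-8)² = 64)
N(X, l) = -⅗ + X*l/5 (N(X, l) = -⅗ + (X*l)/5 = -⅗ + X*l/5)
C(k) = -13/5 - 4*k/5 (C(k) = -2 + (-⅗ + (⅕)*k*(-4)) = -2 + (-⅗ - 4*k/5) = -13/5 - 4*k/5)
h(10, -1)*C(-8) = 64*(-13/5 - ⅘*(-8)) = 64*(-13/5 + 32/5) = 64*(19/5) = 1216/5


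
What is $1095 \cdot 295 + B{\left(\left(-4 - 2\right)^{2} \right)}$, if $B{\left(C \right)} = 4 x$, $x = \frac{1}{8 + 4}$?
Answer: $\frac{969076}{3} \approx 3.2303 \cdot 10^{5}$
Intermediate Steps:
$x = \frac{1}{12} \approx 0.083333$
$B{\left(C \right)} = \frac{1}{3}$ ($B{\left(C \right)} = 4 \cdot \frac{1}{12} = \frac{1}{3}$)
$1095 \cdot 295 + B{\left(\left(-4 - 2\right)^{2} \right)} = 1095 \cdot 295 + \frac{1}{3} = 323025 + \frac{1}{3} = \frac{969076}{3}$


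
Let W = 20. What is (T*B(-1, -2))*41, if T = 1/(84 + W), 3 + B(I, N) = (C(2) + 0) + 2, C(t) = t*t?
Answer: 123/104 ≈ 1.1827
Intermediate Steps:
C(t) = t**2
B(I, N) = 3 (B(I, N) = -3 + ((2**2 + 0) + 2) = -3 + ((4 + 0) + 2) = -3 + (4 + 2) = -3 + 6 = 3)
T = 1/104 (T = 1/(84 + 20) = 1/104 ≈ 0.0096154)
(T*B(-1, -2))*41 = ((1/104)*3)*41 = (3/104)*41 = 123/104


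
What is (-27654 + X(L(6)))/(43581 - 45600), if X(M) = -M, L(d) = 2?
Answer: 27656/2019 ≈ 13.698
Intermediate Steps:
(-27654 + X(L(6)))/(43581 - 45600) = (-27654 - 1*2)/(43581 - 45600) = (-27654 - 2)/(-2019) = -27656*(-1/2019) = 27656/2019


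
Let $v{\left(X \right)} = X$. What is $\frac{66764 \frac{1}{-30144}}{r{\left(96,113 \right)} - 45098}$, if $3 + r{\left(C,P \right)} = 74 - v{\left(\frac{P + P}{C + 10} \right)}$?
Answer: $\frac{884623}{17984995584} \approx 4.9187 \cdot 10^{-5}$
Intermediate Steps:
$r{\left(C,P \right)} = 71 - \frac{2 P}{10 + C}$ ($r{\left(C,P \right)} = -3 + \left(74 - \frac{P + P}{C + 10}\right) = -3 - \left(-74 + \frac{2 P}{10 + C}\right) = 71 - \frac{2 P}{10 + C}$)
$\frac{66764 \frac{1}{-30144}}{r{\left(96,113 \right)} - 45098} = \frac{66764 \frac{1}{-30144}}{\frac{710 - 226 + 71 \cdot 96}{10 + 96} - 45098} = \frac{66764 \left(- \frac{1}{30144}\right)}{\frac{710 - 226 + 6816}{106} - 45098} = - \frac{16691}{7536 \left(\frac{1}{106} \cdot 7300 - 45098\right)} = - \frac{16691}{7536 \left(\frac{3650}{53} - 45098\right)} = - \frac{16691}{7536 \left(- \frac{2386544}{53}\right)} = \left(- \frac{16691}{7536}\right) \left(- \frac{53}{2386544}\right) = \frac{884623}{17984995584}$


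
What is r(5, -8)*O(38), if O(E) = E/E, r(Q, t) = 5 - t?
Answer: 13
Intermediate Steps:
O(E) = 1
r(5, -8)*O(38) = (5 - 1*(-8))*1 = (5 + 8)*1 = 13*1 = 13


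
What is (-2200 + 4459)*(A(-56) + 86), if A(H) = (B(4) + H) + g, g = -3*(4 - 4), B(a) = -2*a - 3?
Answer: 42921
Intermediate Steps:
B(a) = -3 - 2*a
g = 0 (g = -3*0 = 0)
A(H) = -11 + H (A(H) = ((-3 - 2*4) + H) + 0 = ((-3 - 8) + H) + 0 = (-11 + H) + 0 = -11 + H)
(-2200 + 4459)*(A(-56) + 86) = (-2200 + 4459)*((-11 - 56) + 86) = 2259*(-67 + 86) = 2259*19 = 42921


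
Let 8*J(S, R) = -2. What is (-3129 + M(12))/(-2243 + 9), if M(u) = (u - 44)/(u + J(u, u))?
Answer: 147191/104998 ≈ 1.4018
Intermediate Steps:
J(S, R) = -1/4 (J(S, R) = (1/8)*(-2) = -1/4)
M(u) = (-44 + u)/(-1/4 + u) (M(u) = (u - 44)/(u - 1/4) = (-44 + u)/(-1/4 + u))
(-3129 + M(12))/(-2243 + 9) = (-3129 + 4*(-44 + 12)/(-1 + 4*12))/(-2243 + 9) = (-3129 + 4*(-32)/(-1 + 48))/(-2234) = (-3129 + 4*(-32)/47)*(-1/2234) = (-3129 + 4*(1/47)*(-32))*(-1/2234) = (-3129 - 128/47)*(-1/2234) = -147191/47*(-1/2234) = 147191/104998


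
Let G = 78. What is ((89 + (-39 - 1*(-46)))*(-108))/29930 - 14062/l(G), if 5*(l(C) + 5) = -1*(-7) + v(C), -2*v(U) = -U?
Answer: -1052298014/314265 ≈ -3348.4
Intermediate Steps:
v(U) = U/2 (v(U) = -(-1)*U/2 = U/2)
l(C) = -18/5 + C/10 (l(C) = -5 + (-1*(-7) + C/2)/5 = -5 + (7 + C/2)/5 = -5 + (7/5 + C/10) = -18/5 + C/10)
((89 + (-39 - 1*(-46)))*(-108))/29930 - 14062/l(G) = ((89 + (-39 - 1*(-46)))*(-108))/29930 - 14062/(-18/5 + (⅒)*78) = ((89 + (-39 + 46))*(-108))*(1/29930) - 14062/(-18/5 + 39/5) = ((89 + 7)*(-108))*(1/29930) - 14062/21/5 = (96*(-108))*(1/29930) - 14062*5/21 = -10368*1/29930 - 70310/21 = -5184/14965 - 70310/21 = -1052298014/314265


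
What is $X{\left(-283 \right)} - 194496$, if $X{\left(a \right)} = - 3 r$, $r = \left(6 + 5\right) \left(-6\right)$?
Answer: $-194298$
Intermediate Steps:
$r = -66$ ($r = 11 \left(-6\right) = -66$)
$X{\left(a \right)} = 198$ ($X{\left(a \right)} = \left(-3\right) \left(-66\right) = 198$)
$X{\left(-283 \right)} - 194496 = 198 - 194496 = -194298$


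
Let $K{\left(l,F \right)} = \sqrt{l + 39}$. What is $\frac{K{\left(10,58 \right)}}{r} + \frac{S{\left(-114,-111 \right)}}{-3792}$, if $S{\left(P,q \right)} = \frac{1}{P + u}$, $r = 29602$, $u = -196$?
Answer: $\frac{4129121}{17398871520} \approx 0.00023732$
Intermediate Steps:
$S{\left(P,q \right)} = \frac{1}{-196 + P}$ ($S{\left(P,q \right)} = \frac{1}{P - 196} = \frac{1}{-196 + P}$)
$K{\left(l,F \right)} = \sqrt{39 + l}$
$\frac{K{\left(10,58 \right)}}{r} + \frac{S{\left(-114,-111 \right)}}{-3792} = \frac{\sqrt{39 + 10}}{29602} + \frac{1}{\left(-196 - 114\right) \left(-3792\right)} = \sqrt{49} \cdot \frac{1}{29602} + \frac{1}{-310} \left(- \frac{1}{3792}\right) = 7 \cdot \frac{1}{29602} - - \frac{1}{1175520} = \frac{7}{29602} + \frac{1}{1175520} = \frac{4129121}{17398871520}$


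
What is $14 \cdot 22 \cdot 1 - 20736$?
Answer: $-20428$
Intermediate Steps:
$14 \cdot 22 \cdot 1 - 20736 = 308 \cdot 1 - 20736 = 308 - 20736 = -20428$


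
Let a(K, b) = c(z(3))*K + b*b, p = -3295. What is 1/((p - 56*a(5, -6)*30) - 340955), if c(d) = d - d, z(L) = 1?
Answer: -1/404730 ≈ -2.4708e-6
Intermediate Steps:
c(d) = 0
a(K, b) = b² (a(K, b) = 0*K + b*b = 0 + b² = b²)
1/((p - 56*a(5, -6)*30) - 340955) = 1/((-3295 - 56*(-6)²*30) - 340955) = 1/((-3295 - 56*36*30) - 340955) = 1/((-3295 - 2016*30) - 340955) = 1/((-3295 - 1*60480) - 340955) = 1/((-3295 - 60480) - 340955) = 1/(-63775 - 340955) = 1/(-404730) = -1/404730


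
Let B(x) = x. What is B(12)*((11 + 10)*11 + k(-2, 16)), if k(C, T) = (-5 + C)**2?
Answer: 3360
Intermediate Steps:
B(12)*((11 + 10)*11 + k(-2, 16)) = 12*((11 + 10)*11 + (-5 - 2)**2) = 12*(21*11 + (-7)**2) = 12*(231 + 49) = 12*280 = 3360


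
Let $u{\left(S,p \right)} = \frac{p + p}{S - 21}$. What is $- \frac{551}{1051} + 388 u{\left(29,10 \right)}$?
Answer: $\frac{1018919}{1051} \approx 969.48$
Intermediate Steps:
$u{\left(S,p \right)} = \frac{2 p}{-21 + S}$
$- \frac{551}{1051} + 388 u{\left(29,10 \right)} = - \frac{551}{1051} + 388 \cdot 2 \cdot 10 \frac{1}{-21 + 29} = \left(-551\right) \frac{1}{1051} + 388 \cdot 2 \cdot 10 \cdot \frac{1}{8} = - \frac{551}{1051} + 388 \cdot 2 \cdot 10 \cdot \frac{1}{8} = - \frac{551}{1051} + 388 \cdot \frac{5}{2} = - \frac{551}{1051} + 970 = \frac{1018919}{1051}$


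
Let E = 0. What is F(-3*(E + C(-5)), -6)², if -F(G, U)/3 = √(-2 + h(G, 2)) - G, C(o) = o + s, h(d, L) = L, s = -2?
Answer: 3969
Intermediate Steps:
C(o) = -2 + o (C(o) = o - 2 = -2 + o)
F(G, U) = 3*G (F(G, U) = -3*(√(-2 + 2) - G) = -3*(√0 - G) = -3*(0 - G) = -(-3)*G = 3*G)
F(-3*(E + C(-5)), -6)² = (3*(-3*(0 + (-2 - 5))))² = (3*(-3*(0 - 7)))² = (3*(-3*(-7)))² = (3*21)² = 63² = 3969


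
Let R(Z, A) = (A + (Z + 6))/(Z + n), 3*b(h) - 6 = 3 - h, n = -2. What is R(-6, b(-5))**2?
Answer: 49/144 ≈ 0.34028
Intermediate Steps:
b(h) = 3 - h/3 (b(h) = 2 + (3 - h)/3 = 2 + (1 - h/3) = 3 - h/3)
R(Z, A) = (6 + A + Z)/(-2 + Z) (R(Z, A) = (A + (Z + 6))/(Z - 2) = (A + (6 + Z))/(-2 + Z) = (6 + A + Z)/(-2 + Z))
R(-6, b(-5))**2 = ((6 + (3 - 1/3*(-5)) - 6)/(-2 - 6))**2 = ((6 + (3 + 5/3) - 6)/(-8))**2 = (-(6 + 14/3 - 6)/8)**2 = (-1/8*14/3)**2 = (-7/12)**2 = 49/144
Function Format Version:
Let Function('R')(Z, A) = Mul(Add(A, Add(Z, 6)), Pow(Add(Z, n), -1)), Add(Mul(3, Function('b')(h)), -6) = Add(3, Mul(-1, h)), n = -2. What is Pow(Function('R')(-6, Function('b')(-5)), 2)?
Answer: Rational(49, 144) ≈ 0.34028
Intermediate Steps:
Function('b')(h) = Add(3, Mul(Rational(-1, 3), h)) (Function('b')(h) = Add(2, Mul(Rational(1, 3), Add(3, Mul(-1, h)))) = Add(2, Add(1, Mul(Rational(-1, 3), h))) = Add(3, Mul(Rational(-1, 3), h)))
Function('R')(Z, A) = Mul(Pow(Add(-2, Z), -1), Add(6, A, Z)) (Function('R')(Z, A) = Mul(Add(A, Add(Z, 6)), Pow(Add(Z, -2), -1)) = Mul(Add(A, Add(6, Z)), Pow(Add(-2, Z), -1)) = Mul(Add(6, A, Z), Pow(Add(-2, Z), -1)) = Mul(Pow(Add(-2, Z), -1), Add(6, A, Z)))
Pow(Function('R')(-6, Function('b')(-5)), 2) = Pow(Mul(Pow(Add(-2, -6), -1), Add(6, Add(3, Mul(Rational(-1, 3), -5)), -6)), 2) = Pow(Mul(Pow(-8, -1), Add(6, Add(3, Rational(5, 3)), -6)), 2) = Pow(Mul(Rational(-1, 8), Add(6, Rational(14, 3), -6)), 2) = Pow(Mul(Rational(-1, 8), Rational(14, 3)), 2) = Pow(Rational(-7, 12), 2) = Rational(49, 144)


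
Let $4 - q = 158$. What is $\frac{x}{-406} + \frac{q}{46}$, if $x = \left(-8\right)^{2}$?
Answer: $- \frac{16367}{4669} \approx -3.5055$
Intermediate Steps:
$q = -154$ ($q = 4 - 158 = -154$)
$x = 64$
$\frac{x}{-406} + \frac{q}{46} = \frac{64}{-406} - \frac{154}{46} = 64 \left(- \frac{1}{406}\right) - \frac{77}{23} = - \frac{32}{203} - \frac{77}{23} = - \frac{16367}{4669}$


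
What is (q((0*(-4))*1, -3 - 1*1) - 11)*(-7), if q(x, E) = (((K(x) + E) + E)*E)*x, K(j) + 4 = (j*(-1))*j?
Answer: 77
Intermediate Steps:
K(j) = -4 - j² (K(j) = -4 + (j*(-1))*j = -4 + (-j)*j = -4 - j²)
q(x, E) = E*x*(-4 - x² + 2*E) (q(x, E) = ((((-4 - x²) + E) + E)*E)*x = (((-4 + E - x²) + E)*E)*x = ((-4 - x² + 2*E)*E)*x = (E*(-4 - x² + 2*E))*x = E*x*(-4 - x² + 2*E))
(q((0*(-4))*1, -3 - 1*1) - 11)*(-7) = ((-3 - 1*1)*((0*(-4))*1)*(-4 - ((0*(-4))*1)² + 2*(-3 - 1*1)) - 11)*(-7) = ((-3 - 1)*(0*1)*(-4 - (0*1)² + 2*(-3 - 1)) - 11)*(-7) = (-4*0*(-4 - 1*0² + 2*(-4)) - 11)*(-7) = (-4*0*(-4 - 1*0 - 8) - 11)*(-7) = (-4*0*(-4 + 0 - 8) - 11)*(-7) = (-4*0*(-12) - 11)*(-7) = (0 - 11)*(-7) = -11*(-7) = 77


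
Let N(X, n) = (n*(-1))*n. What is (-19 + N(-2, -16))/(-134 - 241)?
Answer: 11/15 ≈ 0.73333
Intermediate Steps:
N(X, n) = -n² (N(X, n) = (-n)*n = -n²)
(-19 + N(-2, -16))/(-134 - 241) = (-19 - 1*(-16)²)/(-134 - 241) = (-19 - 1*256)/(-375) = (-19 - 256)*(-1/375) = -275*(-1/375) = 11/15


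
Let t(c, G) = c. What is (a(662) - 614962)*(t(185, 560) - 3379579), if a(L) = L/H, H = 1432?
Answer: 743994644414317/358 ≈ 2.0782e+12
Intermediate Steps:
a(L) = L/1432
(a(662) - 614962)*(t(185, 560) - 3379579) = ((1/1432)*662 - 614962)*(185 - 3379579) = (331/716 - 614962)*(-3379394) = -440312461/716*(-3379394) = 743994644414317/358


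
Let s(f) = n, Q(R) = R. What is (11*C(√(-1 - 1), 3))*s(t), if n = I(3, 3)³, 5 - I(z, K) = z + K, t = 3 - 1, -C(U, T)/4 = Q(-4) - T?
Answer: -308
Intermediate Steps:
C(U, T) = 16 + 4*T (C(U, T) = -4*(-4 - T) = 16 + 4*T)
t = 2
I(z, K) = 5 - K - z (I(z, K) = 5 - (z + K) = 5 - (K + z) = 5 + (-K - z) = 5 - K - z)
n = -1 (n = (5 - 1*3 - 1*3)³ = (5 - 3 - 3)³ = (-1)³ = -1)
s(f) = -1
(11*C(√(-1 - 1), 3))*s(t) = (11*(16 + 4*3))*(-1) = (11*(16 + 12))*(-1) = (11*28)*(-1) = 308*(-1) = -308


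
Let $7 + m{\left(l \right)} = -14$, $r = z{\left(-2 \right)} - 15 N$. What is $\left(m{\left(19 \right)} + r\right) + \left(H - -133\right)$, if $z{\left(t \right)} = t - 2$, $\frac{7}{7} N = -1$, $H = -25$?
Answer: $98$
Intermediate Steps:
$N = -1$
$z{\left(t \right)} = -2 + t$ ($z{\left(t \right)} = t - 2 = -2 + t$)
$r = 11$ ($r = \left(-2 - 2\right) - -15 = -4 + 15 = 11$)
$m{\left(l \right)} = -21$ ($m{\left(l \right)} = -7 - 14 = -21$)
$\left(m{\left(19 \right)} + r\right) + \left(H - -133\right) = \left(-21 + 11\right) - -108 = -10 + \left(-25 + 133\right) = -10 + 108 = 98$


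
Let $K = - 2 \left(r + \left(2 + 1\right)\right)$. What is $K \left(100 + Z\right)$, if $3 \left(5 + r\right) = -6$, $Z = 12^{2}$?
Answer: $1952$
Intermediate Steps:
$Z = 144$
$r = -7$ ($r = -5 + \frac{1}{3} \left(-6\right) = -5 - 2 = -7$)
$K = 8$ ($K = - 2 \left(-7 + \left(2 + 1\right)\right) = - 2 \left(-7 + 3\right) = \left(-2\right) \left(-4\right) = 8$)
$K \left(100 + Z\right) = 8 \left(100 + 144\right) = 8 \cdot 244 = 1952$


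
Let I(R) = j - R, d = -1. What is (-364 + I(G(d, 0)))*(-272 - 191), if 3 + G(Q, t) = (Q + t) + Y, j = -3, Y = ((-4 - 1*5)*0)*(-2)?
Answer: 168069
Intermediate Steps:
Y = 0 (Y = ((-4 - 5)*0)*(-2) = -9*0*(-2) = 0*(-2) = 0)
G(Q, t) = -3 + Q + t (G(Q, t) = -3 + ((Q + t) + 0) = -3 + (Q + t) = -3 + Q + t)
I(R) = -3 - R
(-364 + I(G(d, 0)))*(-272 - 191) = (-364 + (-3 - (-3 - 1 + 0)))*(-272 - 191) = (-364 + (-3 - 1*(-4)))*(-463) = (-364 + (-3 + 4))*(-463) = (-364 + 1)*(-463) = -363*(-463) = 168069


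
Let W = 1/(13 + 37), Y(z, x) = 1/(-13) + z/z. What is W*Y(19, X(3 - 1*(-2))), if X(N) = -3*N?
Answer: 6/325 ≈ 0.018462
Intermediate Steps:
Y(z, x) = 12/13 (Y(z, x) = 1*(-1/13) + 1 = -1/13 + 1 = 12/13)
W = 1/50 ≈ 0.020000
W*Y(19, X(3 - 1*(-2))) = (1/50)*(12/13) = 6/325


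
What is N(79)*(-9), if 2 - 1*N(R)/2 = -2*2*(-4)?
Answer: 252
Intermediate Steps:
N(R) = -28 (N(R) = 4 - 2*(-2*2)*(-4) = 4 - (-8)*(-4) = 4 - 2*16 = 4 - 32 = -28)
N(79)*(-9) = -28*(-9) = 252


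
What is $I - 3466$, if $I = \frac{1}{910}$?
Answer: $- \frac{3154059}{910} \approx -3466.0$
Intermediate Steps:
$I = \frac{1}{910} \approx 0.0010989$
$I - 3466 = \frac{1}{910} - 3466 = - \frac{3154059}{910}$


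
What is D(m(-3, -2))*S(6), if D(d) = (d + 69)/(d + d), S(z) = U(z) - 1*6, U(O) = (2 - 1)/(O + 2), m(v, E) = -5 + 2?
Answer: 517/8 ≈ 64.625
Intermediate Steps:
m(v, E) = -3
U(O) = 1/(2 + O)
S(z) = -6 + 1/(2 + z) (S(z) = 1/(2 + z) - 1*6 = 1/(2 + z) - 6 = -6 + 1/(2 + z))
D(d) = (69 + d)/(2*d) (D(d) = (69 + d)/((2*d)) = (69 + d)*(1/(2*d)) = (69 + d)/(2*d))
D(m(-3, -2))*S(6) = ((½)*(69 - 3)/(-3))*((-11 - 6*6)/(2 + 6)) = ((½)*(-⅓)*66)*((-11 - 36)/8) = -11*(-47)/8 = -11*(-47/8) = 517/8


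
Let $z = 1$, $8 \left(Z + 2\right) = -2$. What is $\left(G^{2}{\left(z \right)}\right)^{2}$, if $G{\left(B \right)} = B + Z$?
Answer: $\frac{625}{256} \approx 2.4414$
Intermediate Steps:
$Z = - \frac{9}{4}$ ($Z = -2 + \frac{1}{8} \left(-2\right) = -2 - \frac{1}{4} = - \frac{9}{4} \approx -2.25$)
$G{\left(B \right)} = - \frac{9}{4} + B$ ($G{\left(B \right)} = B - \frac{9}{4} = - \frac{9}{4} + B$)
$\left(G^{2}{\left(z \right)}\right)^{2} = \left(\left(- \frac{9}{4} + 1\right)^{2}\right)^{2} = \left(\left(- \frac{5}{4}\right)^{2}\right)^{2} = \left(\frac{25}{16}\right)^{2} = \frac{625}{256}$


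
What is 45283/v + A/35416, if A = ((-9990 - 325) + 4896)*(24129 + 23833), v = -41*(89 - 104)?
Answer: -79119247621/10890420 ≈ -7265.0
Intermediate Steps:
v = 615 (v = -41*(-15) = 615)
A = -259906078 (A = (-10315 + 4896)*47962 = -5419*47962 = -259906078)
45283/v + A/35416 = 45283/615 - 259906078/35416 = 45283*(1/615) - 259906078*1/35416 = 45283/615 - 129953039/17708 = -79119247621/10890420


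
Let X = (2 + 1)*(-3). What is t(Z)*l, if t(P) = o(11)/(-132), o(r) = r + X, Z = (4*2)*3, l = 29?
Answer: -29/66 ≈ -0.43939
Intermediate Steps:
X = -9 (X = 3*(-3) = -9)
Z = 24 (Z = 8*3 = 24)
o(r) = -9 + r (o(r) = r - 9 = -9 + r)
t(P) = -1/66 (t(P) = (-9 + 11)/(-132) = 2*(-1/132) = -1/66)
t(Z)*l = -1/66*29 = -29/66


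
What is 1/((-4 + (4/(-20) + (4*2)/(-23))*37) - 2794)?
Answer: -115/324101 ≈ -0.00035483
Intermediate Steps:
1/((-4 + (4/(-20) + (4*2)/(-23))*37) - 2794) = 1/((-4 + (4*(-1/20) + 8*(-1/23))*37) - 2794) = 1/((-4 + (-⅕ - 8/23)*37) - 2794) = 1/((-4 - 63/115*37) - 2794) = 1/((-4 - 2331/115) - 2794) = 1/(-2791/115 - 2794) = 1/(-324101/115) = -115/324101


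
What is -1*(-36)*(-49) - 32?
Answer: -1796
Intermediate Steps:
-1*(-36)*(-49) - 32 = 36*(-49) - 32 = -1764 - 32 = -1796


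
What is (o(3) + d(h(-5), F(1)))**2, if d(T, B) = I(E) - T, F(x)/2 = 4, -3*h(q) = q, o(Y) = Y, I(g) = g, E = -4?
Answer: 64/9 ≈ 7.1111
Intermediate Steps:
h(q) = -q/3
F(x) = 8 (F(x) = 2*4 = 8)
d(T, B) = -4 - T
(o(3) + d(h(-5), F(1)))**2 = (3 + (-4 - (-1)*(-5)/3))**2 = (3 + (-4 - 1*5/3))**2 = (3 + (-4 - 5/3))**2 = (3 - 17/3)**2 = (-8/3)**2 = 64/9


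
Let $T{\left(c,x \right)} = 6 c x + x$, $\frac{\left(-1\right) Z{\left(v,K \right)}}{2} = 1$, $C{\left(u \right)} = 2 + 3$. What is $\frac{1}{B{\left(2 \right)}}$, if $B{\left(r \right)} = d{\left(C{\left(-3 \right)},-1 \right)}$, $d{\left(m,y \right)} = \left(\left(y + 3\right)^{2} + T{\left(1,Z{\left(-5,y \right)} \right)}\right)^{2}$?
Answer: $\frac{1}{100} \approx 0.01$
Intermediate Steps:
$C{\left(u \right)} = 5$
$Z{\left(v,K \right)} = -2$ ($Z{\left(v,K \right)} = \left(-2\right) 1 = -2$)
$T{\left(c,x \right)} = x + 6 c x$ ($T{\left(c,x \right)} = 6 c x + x = x + 6 c x$)
$d{\left(m,y \right)} = \left(-14 + \left(3 + y\right)^{2}\right)^{2}$ ($d{\left(m,y \right)} = \left(\left(y + 3\right)^{2} - 2 \left(1 + 6 \cdot 1\right)\right)^{2} = \left(\left(3 + y\right)^{2} - 2 \left(1 + 6\right)\right)^{2} = \left(\left(3 + y\right)^{2} - 14\right)^{2} = \left(-14 + \left(3 + y\right)^{2}\right)^{2}$)
$B{\left(r \right)} = 100$ ($B{\left(r \right)} = \left(-14 + \left(3 - 1\right)^{2}\right)^{2} = \left(-14 + 2^{2}\right)^{2} = \left(-14 + 4\right)^{2} = \left(-10\right)^{2} = 100$)
$\frac{1}{B{\left(2 \right)}} = \frac{1}{100}$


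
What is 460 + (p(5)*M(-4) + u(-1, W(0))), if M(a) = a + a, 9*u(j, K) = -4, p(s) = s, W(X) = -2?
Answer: 3776/9 ≈ 419.56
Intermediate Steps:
u(j, K) = -4/9 (u(j, K) = (⅑)*(-4) = -4/9)
M(a) = 2*a
460 + (p(5)*M(-4) + u(-1, W(0))) = 460 + (5*(2*(-4)) - 4/9) = 460 + (5*(-8) - 4/9) = 460 + (-40 - 4/9) = 460 - 364/9 = 3776/9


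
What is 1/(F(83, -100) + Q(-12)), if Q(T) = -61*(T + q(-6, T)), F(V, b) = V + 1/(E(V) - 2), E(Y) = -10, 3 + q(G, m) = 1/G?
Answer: 12/12097 ≈ 0.00099198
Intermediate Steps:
q(G, m) = -3 + 1/G
F(V, b) = -1/12 + V (F(V, b) = V + 1/(-10 - 2) = V + 1/(-12) = V - 1/12 = -1/12 + V)
Q(T) = 1159/6 - 61*T (Q(T) = -61*(T + (-3 + 1/(-6))) = -61*(T + (-3 - 1/6)) = -61*(T - 19/6) = -61*(-19/6 + T) = 1159/6 - 61*T)
1/(F(83, -100) + Q(-12)) = 1/((-1/12 + 83) + (1159/6 - 61*(-12))) = 1/(995/12 + (1159/6 + 732)) = 1/(995/12 + 5551/6) = 1/(12097/12) = 12/12097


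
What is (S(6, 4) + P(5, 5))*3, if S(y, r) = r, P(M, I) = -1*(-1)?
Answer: 15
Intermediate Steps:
P(M, I) = 1
(S(6, 4) + P(5, 5))*3 = (4 + 1)*3 = 5*3 = 15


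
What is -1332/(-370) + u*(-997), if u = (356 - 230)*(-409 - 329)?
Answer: 463545198/5 ≈ 9.2709e+7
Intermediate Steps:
u = -92988 (u = 126*(-738) = -92988)
-1332/(-370) + u*(-997) = -1332/(-370) - 92988*(-997) = -1332*(-1/370) + 92709036 = 18/5 + 92709036 = 463545198/5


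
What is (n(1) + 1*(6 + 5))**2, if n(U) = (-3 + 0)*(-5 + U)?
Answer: 529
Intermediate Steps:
n(U) = 15 - 3*U (n(U) = -3*(-5 + U) = 15 - 3*U)
(n(1) + 1*(6 + 5))**2 = ((15 - 3*1) + 1*(6 + 5))**2 = ((15 - 3) + 1*11)**2 = (12 + 11)**2 = 23**2 = 529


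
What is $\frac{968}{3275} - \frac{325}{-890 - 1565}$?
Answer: $\frac{688163}{1608025} \approx 0.42796$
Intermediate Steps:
$\frac{968}{3275} - \frac{325}{-890 - 1565} = 968 \cdot \frac{1}{3275} - \frac{325}{-890 - 1565} = \frac{968}{3275} - \frac{325}{-2455} = \frac{968}{3275} - - \frac{65}{491} = \frac{968}{3275} + \frac{65}{491} = \frac{688163}{1608025}$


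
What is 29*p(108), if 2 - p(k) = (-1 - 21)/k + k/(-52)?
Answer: 87145/702 ≈ 124.14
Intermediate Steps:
p(k) = 2 + 22/k + k/52 (p(k) = 2 - ((-1 - 21)/k + k/(-52)) = 2 - (-22/k + k*(-1/52)) = 2 - (-22/k - k/52) = 2 + (22/k + k/52) = 2 + 22/k + k/52)
29*p(108) = 29*(2 + 22/108 + (1/52)*108) = 29*(2 + 22*(1/108) + 27/13) = 29*(2 + 11/54 + 27/13) = 29*(3005/702) = 87145/702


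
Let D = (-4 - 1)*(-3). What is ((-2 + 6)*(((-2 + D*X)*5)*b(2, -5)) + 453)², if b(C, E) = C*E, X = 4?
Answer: 124255609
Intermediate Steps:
D = 15 (D = -5*(-3) = 15)
((-2 + 6)*(((-2 + D*X)*5)*b(2, -5)) + 453)² = ((-2 + 6)*(((-2 + 15*4)*5)*(2*(-5))) + 453)² = (4*(((-2 + 60)*5)*(-10)) + 453)² = (4*((58*5)*(-10)) + 453)² = (4*(290*(-10)) + 453)² = (4*(-2900) + 453)² = (-11600 + 453)² = (-11147)² = 124255609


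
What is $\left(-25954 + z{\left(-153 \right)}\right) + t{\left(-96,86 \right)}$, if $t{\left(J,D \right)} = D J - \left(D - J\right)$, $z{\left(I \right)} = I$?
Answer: $-34545$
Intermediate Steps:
$t{\left(J,D \right)} = J - D + D J$
$\left(-25954 + z{\left(-153 \right)}\right) + t{\left(-96,86 \right)} = \left(-25954 - 153\right) - 8438 = -26107 - 8438 = -34545$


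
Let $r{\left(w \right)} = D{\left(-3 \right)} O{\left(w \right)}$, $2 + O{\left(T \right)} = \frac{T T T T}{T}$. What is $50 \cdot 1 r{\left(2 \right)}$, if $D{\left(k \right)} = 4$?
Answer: $1200$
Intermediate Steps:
$O{\left(T \right)} = -2 + T^{3}$ ($O{\left(T \right)} = -2 + \frac{T T T T}{T} = -2 + \frac{T^{2} T T}{T} = -2 + \frac{T^{3} T}{T} = -2 + \frac{T^{4}}{T} = -2 + T^{3}$)
$r{\left(w \right)} = -8 + 4 w^{3}$ ($r{\left(w \right)} = 4 \left(-2 + w^{3}\right) = -8 + 4 w^{3}$)
$50 \cdot 1 r{\left(2 \right)} = 50 \cdot 1 \left(-8 + 4 \cdot 2^{3}\right) = 50 \left(-8 + 4 \cdot 8\right) = 50 \left(-8 + 32\right) = 50 \cdot 24 = 1200$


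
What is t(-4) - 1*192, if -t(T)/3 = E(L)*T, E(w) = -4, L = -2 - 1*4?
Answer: -240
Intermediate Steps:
L = -6 (L = -2 - 4 = -6)
t(T) = 12*T (t(T) = -(-12)*T = 12*T)
t(-4) - 1*192 = 12*(-4) - 1*192 = -48 - 192 = -240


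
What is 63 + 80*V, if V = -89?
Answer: -7057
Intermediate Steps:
63 + 80*V = 63 + 80*(-89) = 63 - 7120 = -7057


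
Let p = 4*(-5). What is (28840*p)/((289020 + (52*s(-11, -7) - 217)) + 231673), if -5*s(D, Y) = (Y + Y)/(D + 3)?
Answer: -2884000/2602289 ≈ -1.1083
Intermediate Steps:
p = -20
s(D, Y) = -2*Y/(5*(3 + D)) (s(D, Y) = -(Y + Y)/(5*(D + 3)) = -2*Y/(5*(3 + D)))
(28840*p)/((289020 + (52*s(-11, -7) - 217)) + 231673) = (28840*(-20))/((289020 + (52*(-2*(-7)/(15 + 5*(-11))) - 217)) + 231673) = -576800/((289020 + (52*(-2*(-7)/(15 - 55)) - 217)) + 231673) = -576800/((289020 + (52*(-2*(-7)/(-40)) - 217)) + 231673) = -576800/((289020 + (52*(-2*(-7)*(-1/40)) - 217)) + 231673) = -576800/((289020 + (52*(-7/20) - 217)) + 231673) = -576800/((289020 + (-91/5 - 217)) + 231673) = -576800/((289020 - 1176/5) + 231673) = -576800/(1443924/5 + 231673) = -576800/2602289/5 = -576800*5/2602289 = -2884000/2602289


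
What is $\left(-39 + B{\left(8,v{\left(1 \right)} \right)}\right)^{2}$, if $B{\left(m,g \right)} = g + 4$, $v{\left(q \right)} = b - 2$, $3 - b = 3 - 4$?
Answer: $1089$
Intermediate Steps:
$b = 4$ ($b = 3 - \left(3 - 4\right) = 3 - -1 = 3 + 1 = 4$)
$v{\left(q \right)} = 2$ ($v{\left(q \right)} = 4 - 2 = 2$)
$B{\left(m,g \right)} = 4 + g$
$\left(-39 + B{\left(8,v{\left(1 \right)} \right)}\right)^{2} = \left(-39 + \left(4 + 2\right)\right)^{2} = \left(-39 + 6\right)^{2} = \left(-33\right)^{2} = 1089$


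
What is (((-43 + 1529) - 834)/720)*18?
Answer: 163/10 ≈ 16.300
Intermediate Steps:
(((-43 + 1529) - 834)/720)*18 = ((1486 - 834)*(1/720))*18 = (652*(1/720))*18 = (163/180)*18 = 163/10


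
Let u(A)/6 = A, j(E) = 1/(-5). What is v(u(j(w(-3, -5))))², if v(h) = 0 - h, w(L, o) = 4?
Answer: 36/25 ≈ 1.4400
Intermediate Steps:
j(E) = -⅕ (j(E) = 1*(-⅕) = -⅕)
u(A) = 6*A
v(h) = -h
v(u(j(w(-3, -5))))² = (-6*(-1)/5)² = (-1*(-6/5))² = (6/5)² = 36/25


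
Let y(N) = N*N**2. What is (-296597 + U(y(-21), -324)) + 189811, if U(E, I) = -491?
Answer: -107277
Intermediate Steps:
y(N) = N**3
(-296597 + U(y(-21), -324)) + 189811 = (-296597 - 491) + 189811 = -297088 + 189811 = -107277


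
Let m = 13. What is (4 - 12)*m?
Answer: -104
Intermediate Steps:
(4 - 12)*m = (4 - 12)*13 = -8*13 = -104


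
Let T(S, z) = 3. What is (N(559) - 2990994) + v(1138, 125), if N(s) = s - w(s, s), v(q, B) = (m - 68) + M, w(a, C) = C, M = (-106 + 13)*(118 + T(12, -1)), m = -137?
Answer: -3002452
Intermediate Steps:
M = -11253 (M = (-106 + 13)*(118 + 3) = -93*121 = -11253)
v(q, B) = -11458 (v(q, B) = (-137 - 68) - 11253 = -205 - 11253 = -11458)
N(s) = 0 (N(s) = s - s = 0)
(N(559) - 2990994) + v(1138, 125) = (0 - 2990994) - 11458 = -2990994 - 11458 = -3002452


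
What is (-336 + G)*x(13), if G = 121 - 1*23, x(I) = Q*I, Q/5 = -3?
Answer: 46410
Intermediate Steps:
Q = -15 (Q = 5*(-3) = -15)
x(I) = -15*I
G = 98 (G = 121 - 23 = 98)
(-336 + G)*x(13) = (-336 + 98)*(-15*13) = -238*(-195) = 46410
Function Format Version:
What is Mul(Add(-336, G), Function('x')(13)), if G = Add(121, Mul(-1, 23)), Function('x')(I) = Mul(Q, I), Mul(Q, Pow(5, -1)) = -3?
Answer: 46410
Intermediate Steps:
Q = -15 (Q = Mul(5, -3) = -15)
Function('x')(I) = Mul(-15, I)
G = 98 (G = Add(121, -23) = 98)
Mul(Add(-336, G), Function('x')(13)) = Mul(Add(-336, 98), Mul(-15, 13)) = Mul(-238, -195) = 46410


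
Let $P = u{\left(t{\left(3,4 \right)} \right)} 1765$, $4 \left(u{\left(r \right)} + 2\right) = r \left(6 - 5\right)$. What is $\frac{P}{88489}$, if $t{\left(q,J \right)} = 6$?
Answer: $- \frac{1765}{176978} \approx -0.009973$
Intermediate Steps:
$u{\left(r \right)} = -2 + \frac{r}{4}$ ($u{\left(r \right)} = -2 + \frac{r \left(6 - 5\right)}{4} = -2 + \frac{r 1}{4} = -2 + \frac{r}{4}$)
$P = - \frac{1765}{2}$ ($P = \left(-2 + \frac{1}{4} \cdot 6\right) 1765 = \left(-2 + \frac{3}{2}\right) 1765 = \left(- \frac{1}{2}\right) 1765 = - \frac{1765}{2} \approx -882.5$)
$\frac{P}{88489} = - \frac{1765}{2 \cdot 88489} = \left(- \frac{1765}{2}\right) \frac{1}{88489} = - \frac{1765}{176978}$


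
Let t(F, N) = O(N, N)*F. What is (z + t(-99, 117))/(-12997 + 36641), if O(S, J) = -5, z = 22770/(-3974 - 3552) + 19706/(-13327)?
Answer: 12299060711/592867400822 ≈ 0.020745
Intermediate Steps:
z = -225881573/50149501 (z = 22770/(-7526) + 19706*(-1/13327) = 22770*(-1/7526) - 19706/13327 = -11385/3763 - 19706/13327 = -225881573/50149501 ≈ -4.5042)
t(F, N) = -5*F
(z + t(-99, 117))/(-12997 + 36641) = (-225881573/50149501 - 5*(-99))/(-12997 + 36641) = (-225881573/50149501 + 495)/23644 = (24598121422/50149501)*(1/23644) = 12299060711/592867400822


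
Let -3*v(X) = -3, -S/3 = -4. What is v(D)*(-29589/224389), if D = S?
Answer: -29589/224389 ≈ -0.13186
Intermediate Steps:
S = 12 (S = -3*(-4) = 12)
D = 12
v(X) = 1 (v(X) = -⅓*(-3) = 1)
v(D)*(-29589/224389) = 1*(-29589/224389) = -29589/224389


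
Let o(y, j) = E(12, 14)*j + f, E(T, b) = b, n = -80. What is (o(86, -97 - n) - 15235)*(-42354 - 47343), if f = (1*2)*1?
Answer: 1387702287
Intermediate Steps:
f = 2 (f = 2*1 = 2)
o(y, j) = 2 + 14*j (o(y, j) = 14*j + 2 = 2 + 14*j)
(o(86, -97 - n) - 15235)*(-42354 - 47343) = ((2 + 14*(-97 - 1*(-80))) - 15235)*(-42354 - 47343) = ((2 + 14*(-97 + 80)) - 15235)*(-89697) = ((2 + 14*(-17)) - 15235)*(-89697) = ((2 - 238) - 15235)*(-89697) = (-236 - 15235)*(-89697) = -15471*(-89697) = 1387702287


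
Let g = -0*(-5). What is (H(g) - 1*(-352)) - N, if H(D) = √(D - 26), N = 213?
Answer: 139 + I*√26 ≈ 139.0 + 5.099*I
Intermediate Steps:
g = 0 (g = -3*0 = 0)
H(D) = √(-26 + D)
(H(g) - 1*(-352)) - N = (√(-26 + 0) - 1*(-352)) - 1*213 = (√(-26) + 352) - 213 = (I*√26 + 352) - 213 = (352 + I*√26) - 213 = 139 + I*√26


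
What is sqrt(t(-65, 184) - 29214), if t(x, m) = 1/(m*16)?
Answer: I*sqrt(3956276690)/368 ≈ 170.92*I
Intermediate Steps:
t(x, m) = 1/(16*m)
sqrt(t(-65, 184) - 29214) = sqrt((1/16)/184 - 29214) = sqrt((1/16)*(1/184) - 29214) = sqrt(1/2944 - 29214) = sqrt(-86006015/2944) = I*sqrt(3956276690)/368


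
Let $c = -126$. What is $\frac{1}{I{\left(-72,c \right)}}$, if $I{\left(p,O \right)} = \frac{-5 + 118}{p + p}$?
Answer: $- \frac{144}{113} \approx -1.2743$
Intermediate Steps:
$I{\left(p,O \right)} = \frac{113}{2 p}$
$\frac{1}{I{\left(-72,c \right)}} = \frac{1}{\frac{113}{2} \frac{1}{-72}} = \frac{1}{\frac{113}{2} \left(- \frac{1}{72}\right)} = \frac{1}{- \frac{113}{144}} = - \frac{144}{113}$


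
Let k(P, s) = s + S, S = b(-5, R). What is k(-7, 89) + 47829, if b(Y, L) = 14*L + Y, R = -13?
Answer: 47731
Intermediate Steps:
b(Y, L) = Y + 14*L
S = -187 (S = -5 + 14*(-13) = -5 - 182 = -187)
k(P, s) = -187 + s (k(P, s) = s - 187 = -187 + s)
k(-7, 89) + 47829 = (-187 + 89) + 47829 = -98 + 47829 = 47731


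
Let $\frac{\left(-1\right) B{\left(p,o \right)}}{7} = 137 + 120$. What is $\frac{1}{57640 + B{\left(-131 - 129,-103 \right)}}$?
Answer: $\frac{1}{55841} \approx 1.7908 \cdot 10^{-5}$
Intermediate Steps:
$B{\left(p,o \right)} = -1799$ ($B{\left(p,o \right)} = - 7 \left(137 + 120\right) = \left(-7\right) 257 = -1799$)
$\frac{1}{57640 + B{\left(-131 - 129,-103 \right)}} = \frac{1}{57640 - 1799} = \frac{1}{55841}$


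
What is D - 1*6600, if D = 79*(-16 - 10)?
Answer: -8654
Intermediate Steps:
D = -2054 (D = 79*(-26) = -2054)
D - 1*6600 = -2054 - 1*6600 = -2054 - 6600 = -8654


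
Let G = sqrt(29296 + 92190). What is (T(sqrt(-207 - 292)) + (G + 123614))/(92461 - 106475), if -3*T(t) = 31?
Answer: -52973/6006 - sqrt(121486)/14014 ≈ -8.8449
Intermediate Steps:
T(t) = -31/3 (T(t) = -1/3*31 = -31/3)
G = sqrt(121486) ≈ 348.55
(T(sqrt(-207 - 292)) + (G + 123614))/(92461 - 106475) = (-31/3 + (sqrt(121486) + 123614))/(92461 - 106475) = (-31/3 + (123614 + sqrt(121486)))/(-14014) = (370811/3 + sqrt(121486))*(-1/14014) = -52973/6006 - sqrt(121486)/14014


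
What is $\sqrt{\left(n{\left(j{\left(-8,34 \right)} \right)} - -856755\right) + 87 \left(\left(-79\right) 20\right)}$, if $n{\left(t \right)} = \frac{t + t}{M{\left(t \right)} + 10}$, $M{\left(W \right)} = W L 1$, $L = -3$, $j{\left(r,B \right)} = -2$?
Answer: $\frac{\sqrt{2877179}}{2} \approx 848.11$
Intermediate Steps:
$M{\left(W \right)} = - 3 W$ ($M{\left(W \right)} = W \left(-3\right) 1 = - 3 W 1 = - 3 W$)
$n{\left(t \right)} = \frac{2 t}{10 - 3 t}$ ($n{\left(t \right)} = \frac{t + t}{- 3 t + 10} = \frac{2 t}{10 - 3 t}$)
$\sqrt{\left(n{\left(j{\left(-8,34 \right)} \right)} - -856755\right) + 87 \left(\left(-79\right) 20\right)} = \sqrt{\left(\left(-2\right) \left(-2\right) \frac{1}{-10 + 3 \left(-2\right)} - -856755\right) + 87 \left(\left(-79\right) 20\right)} = \sqrt{\left(\left(-2\right) \left(-2\right) \frac{1}{-10 - 6} + 856755\right) + 87 \left(-1580\right)} = \sqrt{\left(\left(-2\right) \left(-2\right) \frac{1}{-16} + 856755\right) - 137460} = \sqrt{\left(\left(-2\right) \left(-2\right) \left(- \frac{1}{16}\right) + 856755\right) - 137460} = \sqrt{\left(- \frac{1}{4} + 856755\right) - 137460} = \sqrt{\frac{3427019}{4} - 137460} = \sqrt{\frac{2877179}{4}} = \frac{\sqrt{2877179}}{2}$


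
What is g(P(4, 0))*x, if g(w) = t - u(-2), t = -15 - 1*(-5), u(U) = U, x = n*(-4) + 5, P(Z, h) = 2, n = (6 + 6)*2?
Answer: 728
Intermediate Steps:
n = 24 (n = 12*2 = 24)
x = -91 (x = 24*(-4) + 5 = -96 + 5 = -91)
t = -10 (t = -15 + 5 = -10)
g(w) = -8 (g(w) = -10 - 1*(-2) = -10 + 2 = -8)
g(P(4, 0))*x = -8*(-91) = 728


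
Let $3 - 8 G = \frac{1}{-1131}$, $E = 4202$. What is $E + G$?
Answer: $\frac{19011545}{4524} \approx 4202.4$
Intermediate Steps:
$G = \frac{1697}{4524}$ ($G = \frac{3}{8} - \frac{1}{8 \left(-1131\right)} = \frac{3}{8} - - \frac{1}{9048} = \frac{3}{8} + \frac{1}{9048} = \frac{1697}{4524} \approx 0.37511$)
$E + G = 4202 + \frac{1697}{4524} = \frac{19011545}{4524}$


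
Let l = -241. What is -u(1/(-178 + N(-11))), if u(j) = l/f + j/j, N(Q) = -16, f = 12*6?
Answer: 169/72 ≈ 2.3472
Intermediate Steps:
f = 72
u(j) = -169/72 (u(j) = -241/72 + j/j = -241*1/72 + 1 = -241/72 + 1 = -169/72)
-u(1/(-178 + N(-11))) = -1*(-169/72) = 169/72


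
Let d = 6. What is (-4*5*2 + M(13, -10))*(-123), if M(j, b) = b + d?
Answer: 5412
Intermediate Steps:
M(j, b) = 6 + b (M(j, b) = b + 6 = 6 + b)
(-4*5*2 + M(13, -10))*(-123) = (-4*5*2 + (6 - 10))*(-123) = (-20*2 - 4)*(-123) = (-40 - 4)*(-123) = -44*(-123) = 5412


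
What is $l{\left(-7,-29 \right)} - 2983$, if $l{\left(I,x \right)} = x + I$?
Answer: $-3019$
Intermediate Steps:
$l{\left(I,x \right)} = I + x$
$l{\left(-7,-29 \right)} - 2983 = \left(-7 - 29\right) - 2983 = -36 - 2983 = -3019$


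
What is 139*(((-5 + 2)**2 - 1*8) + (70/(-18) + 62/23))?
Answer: -5560/207 ≈ -26.860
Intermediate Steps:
139*(((-5 + 2)**2 - 1*8) + (70/(-18) + 62/23)) = 139*(((-3)**2 - 8) + (70*(-1/18) + 62*(1/23))) = 139*((9 - 8) + (-35/9 + 62/23)) = 139*(1 - 247/207) = 139*(-40/207) = -5560/207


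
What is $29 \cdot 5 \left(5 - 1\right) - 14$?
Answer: $566$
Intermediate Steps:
$29 \cdot 5 \left(5 - 1\right) - 14 = 29 \cdot 5 \cdot 4 - 14 = 29 \cdot 20 - 14 = 580 - 14 = 566$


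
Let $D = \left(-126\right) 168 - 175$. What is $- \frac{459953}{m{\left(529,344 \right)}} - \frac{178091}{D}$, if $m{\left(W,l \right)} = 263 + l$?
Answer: $- \frac{9708675642}{12955201} \approx -749.4$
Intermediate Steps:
$D = -21343$ ($D = -21168 - 175 = -21343$)
$- \frac{459953}{m{\left(529,344 \right)}} - \frac{178091}{D} = - \frac{459953}{263 + 344} - \frac{178091}{-21343} = - \frac{459953}{607} - - \frac{178091}{21343} = \left(-459953\right) \frac{1}{607} + \frac{178091}{21343} = - \frac{459953}{607} + \frac{178091}{21343} = - \frac{9708675642}{12955201}$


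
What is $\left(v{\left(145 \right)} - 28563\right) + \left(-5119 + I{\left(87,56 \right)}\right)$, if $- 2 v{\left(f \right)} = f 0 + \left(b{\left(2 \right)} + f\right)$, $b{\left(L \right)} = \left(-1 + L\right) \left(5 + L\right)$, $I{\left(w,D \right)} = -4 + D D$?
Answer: $-30626$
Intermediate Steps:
$I{\left(w,D \right)} = -4 + D^{2}$
$v{\left(f \right)} = - \frac{7}{2} - \frac{f}{2}$ ($v{\left(f \right)} = - \frac{f 0 + \left(\left(-5 + 2^{2} + 4 \cdot 2\right) + f\right)}{2} = - \frac{0 + \left(\left(-5 + 4 + 8\right) + f\right)}{2} = - \frac{0 + \left(7 + f\right)}{2} = - \frac{7 + f}{2} = - \frac{7}{2} - \frac{f}{2}$)
$\left(v{\left(145 \right)} - 28563\right) + \left(-5119 + I{\left(87,56 \right)}\right) = \left(\left(- \frac{7}{2} - \frac{145}{2}\right) - 28563\right) - \left(5123 - 3136\right) = \left(\left(- \frac{7}{2} - \frac{145}{2}\right) - 28563\right) + \left(-5119 + \left(-4 + 3136\right)\right) = \left(-76 - 28563\right) + \left(-5119 + 3132\right) = -28639 - 1987 = -30626$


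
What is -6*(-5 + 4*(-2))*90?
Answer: 7020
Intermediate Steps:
-6*(-5 + 4*(-2))*90 = -6*(-5 - 8)*90 = -6*(-13)*90 = 78*90 = 7020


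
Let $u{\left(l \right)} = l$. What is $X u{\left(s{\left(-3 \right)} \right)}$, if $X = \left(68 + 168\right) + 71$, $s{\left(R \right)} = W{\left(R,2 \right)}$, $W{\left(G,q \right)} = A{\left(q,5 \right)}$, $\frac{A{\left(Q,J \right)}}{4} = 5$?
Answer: $6140$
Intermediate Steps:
$A{\left(Q,J \right)} = 20$ ($A{\left(Q,J \right)} = 4 \cdot 5 = 20$)
$W{\left(G,q \right)} = 20$
$s{\left(R \right)} = 20$
$X = 307$ ($X = 236 + 71 = 307$)
$X u{\left(s{\left(-3 \right)} \right)} = 307 \cdot 20 = 6140$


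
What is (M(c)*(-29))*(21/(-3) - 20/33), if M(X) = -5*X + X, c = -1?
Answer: 29116/33 ≈ 882.30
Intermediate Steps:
M(X) = -4*X
(M(c)*(-29))*(21/(-3) - 20/33) = (-4*(-1)*(-29))*(21/(-3) - 20/33) = (4*(-29))*(21*(-1/3) - 20*1/33) = -116*(-7 - 20/33) = -116*(-251/33) = 29116/33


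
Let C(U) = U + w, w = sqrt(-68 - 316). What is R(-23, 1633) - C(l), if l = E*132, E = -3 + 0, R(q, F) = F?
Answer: 2029 - 8*I*sqrt(6) ≈ 2029.0 - 19.596*I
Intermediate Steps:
E = -3
l = -396 (l = -3*132 = -396)
w = 8*I*sqrt(6) (w = sqrt(-384) = 8*I*sqrt(6) ≈ 19.596*I)
C(U) = U + 8*I*sqrt(6)
R(-23, 1633) - C(l) = 1633 - (-396 + 8*I*sqrt(6)) = 1633 + (396 - 8*I*sqrt(6)) = 2029 - 8*I*sqrt(6)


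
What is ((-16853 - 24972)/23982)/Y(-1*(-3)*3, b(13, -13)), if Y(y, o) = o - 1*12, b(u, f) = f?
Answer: 239/3426 ≈ 0.069761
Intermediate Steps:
Y(y, o) = -12 + o (Y(y, o) = o - 12 = -12 + o)
((-16853 - 24972)/23982)/Y(-1*(-3)*3, b(13, -13)) = ((-16853 - 24972)/23982)/(-12 - 13) = -41825*1/23982/(-25) = -5975/3426*(-1/25) = 239/3426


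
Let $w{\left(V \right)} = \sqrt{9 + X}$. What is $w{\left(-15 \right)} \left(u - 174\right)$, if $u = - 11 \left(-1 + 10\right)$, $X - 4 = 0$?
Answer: $- 273 \sqrt{13} \approx -984.32$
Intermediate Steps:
$X = 4$ ($X = 4 + 0 = 4$)
$w{\left(V \right)} = \sqrt{13}$ ($w{\left(V \right)} = \sqrt{9 + 4} = \sqrt{13}$)
$u = -99$ ($u = \left(-11\right) 9 = -99$)
$w{\left(-15 \right)} \left(u - 174\right) = \sqrt{13} \left(-99 - 174\right) = \sqrt{13} \left(-273\right) = - 273 \sqrt{13}$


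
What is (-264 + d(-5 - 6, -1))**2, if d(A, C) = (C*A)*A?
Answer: 148225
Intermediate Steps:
d(A, C) = C*A**2 (d(A, C) = (A*C)*A = C*A**2)
(-264 + d(-5 - 6, -1))**2 = (-264 - (-5 - 6)**2)**2 = (-264 - 1*(-11)**2)**2 = (-264 - 1*121)**2 = (-264 - 121)**2 = (-385)**2 = 148225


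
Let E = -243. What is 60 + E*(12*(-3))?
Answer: 8808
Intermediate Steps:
60 + E*(12*(-3)) = 60 - 2916*(-3) = 60 - 243*(-36) = 60 + 8748 = 8808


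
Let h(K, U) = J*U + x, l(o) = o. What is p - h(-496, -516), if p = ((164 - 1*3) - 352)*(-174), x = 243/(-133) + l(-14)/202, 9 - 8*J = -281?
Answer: 697722061/13433 ≈ 51941.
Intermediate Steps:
J = 145/4 (J = 9/8 - ⅛*(-281) = 9/8 + 281/8 = 145/4 ≈ 36.250)
x = -25474/13433 (x = 243/(-133) - 14/202 = 243*(-1/133) - 14*1/202 = -243/133 - 7/101 = -25474/13433 ≈ -1.8964)
h(K, U) = -25474/13433 + 145*U/4 (h(K, U) = 145*U/4 - 25474/13433 = -25474/13433 + 145*U/4)
p = 33234 (p = ((164 - 3) - 352)*(-174) = (161 - 352)*(-174) = -191*(-174) = 33234)
p - h(-496, -516) = 33234 - (-25474/13433 + (145/4)*(-516)) = 33234 - (-25474/13433 - 18705) = 33234 - 1*(-251289739/13433) = 33234 + 251289739/13433 = 697722061/13433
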